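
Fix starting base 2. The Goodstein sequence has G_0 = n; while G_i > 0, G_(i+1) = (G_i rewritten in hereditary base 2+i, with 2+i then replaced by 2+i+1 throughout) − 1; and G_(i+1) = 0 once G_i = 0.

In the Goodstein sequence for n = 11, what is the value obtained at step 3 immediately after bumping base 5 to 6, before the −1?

279938

G_0=11  [base 2] 2^(2 + 1) + 2 + 1  →[2↦3]→  3^(3 + 1) + 3 + 1 = 85  −1 ⇒ G_1=84
G_1=84  [base 3] 3^(3 + 1) + 3  →[3↦4]→  4^(4 + 1) + 4 = 1028  −1 ⇒ G_2=1027
G_2=1027  [base 4] 4^(4 + 1) + 3  →[4↦5]→  5^(5 + 1) + 3 = 15628  −1 ⇒ G_3=15627
G_3=15627  [base 5] 5^(5 + 1) + 2  →[5↦6]→  6^(6 + 1) + 2 = 279938  −1 ⇒ G_4=279937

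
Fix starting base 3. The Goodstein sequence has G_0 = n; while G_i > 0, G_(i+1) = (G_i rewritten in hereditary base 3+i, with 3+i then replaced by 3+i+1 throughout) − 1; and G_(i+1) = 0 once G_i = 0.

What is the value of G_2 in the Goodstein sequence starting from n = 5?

base 3: 5 = 3 + 2; at 4: 4 + 2 = 6; next = 5
base 4: 5 = 4 + 1; at 5: 5 + 1 = 6; next = 5

5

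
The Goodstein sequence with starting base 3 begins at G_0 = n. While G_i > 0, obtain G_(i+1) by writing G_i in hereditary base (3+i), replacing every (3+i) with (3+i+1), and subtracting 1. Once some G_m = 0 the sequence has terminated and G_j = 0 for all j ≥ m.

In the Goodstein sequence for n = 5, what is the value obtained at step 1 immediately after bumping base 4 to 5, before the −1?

i=0: 5 = 3 + 2 (b=3); 3→4: 4 + 2 = 6; 6−1 = 5
i=1: 5 = 4 + 1 (b=4); 4→5: 5 + 1 = 6; 6−1 = 5

6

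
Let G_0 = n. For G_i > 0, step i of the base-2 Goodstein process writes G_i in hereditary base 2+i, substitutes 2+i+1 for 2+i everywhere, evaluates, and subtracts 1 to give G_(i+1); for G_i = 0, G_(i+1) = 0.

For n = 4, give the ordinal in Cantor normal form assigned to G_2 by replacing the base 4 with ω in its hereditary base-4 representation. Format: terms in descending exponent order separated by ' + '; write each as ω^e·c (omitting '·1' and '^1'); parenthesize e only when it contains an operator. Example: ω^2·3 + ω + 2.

4 —HB2→ 2^2 —bump→ 3^3 = 27 —(−1)→ 26
26 —HB3→ 2·3^2 + 2·3 + 2 —bump→ 2·4^2 + 2·4 + 2 = 42 —(−1)→ 41
41 —HB4→ 2·4^2 + 2·4 + 1 —bump→ 2·5^2 + 2·5 + 1 = 61 —(−1)→ 60

ω^2·2 + ω·2 + 1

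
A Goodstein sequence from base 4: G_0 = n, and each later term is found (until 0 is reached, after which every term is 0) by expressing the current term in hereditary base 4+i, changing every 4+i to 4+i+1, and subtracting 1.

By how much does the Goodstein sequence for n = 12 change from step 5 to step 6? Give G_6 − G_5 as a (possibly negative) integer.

1

base 4: 12 = 3·4; at 5: 3·5 = 15; next = 14
base 5: 14 = 2·5 + 4; at 6: 2·6 + 4 = 16; next = 15
base 6: 15 = 2·6 + 3; at 7: 2·7 + 3 = 17; next = 16
base 7: 16 = 2·7 + 2; at 8: 2·8 + 2 = 18; next = 17
base 8: 17 = 2·8 + 1; at 9: 2·9 + 1 = 19; next = 18
base 9: 18 = 2·9; at 10: 2·10 = 20; next = 19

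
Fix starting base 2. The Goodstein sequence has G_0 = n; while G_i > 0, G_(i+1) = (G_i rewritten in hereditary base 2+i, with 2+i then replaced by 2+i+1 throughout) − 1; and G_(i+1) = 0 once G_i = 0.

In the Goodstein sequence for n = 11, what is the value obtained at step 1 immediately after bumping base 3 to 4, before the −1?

1028

G_0=11  [base 2] 2^(2 + 1) + 2 + 1  →[2↦3]→  3^(3 + 1) + 3 + 1 = 85  −1 ⇒ G_1=84
G_1=84  [base 3] 3^(3 + 1) + 3  →[3↦4]→  4^(4 + 1) + 4 = 1028  −1 ⇒ G_2=1027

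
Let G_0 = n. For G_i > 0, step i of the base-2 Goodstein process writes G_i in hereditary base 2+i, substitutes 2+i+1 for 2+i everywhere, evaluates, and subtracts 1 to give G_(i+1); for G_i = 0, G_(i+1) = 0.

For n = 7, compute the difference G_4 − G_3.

step 0: 7 = 2^2 + 2 + 1; sub 3 for 2: 3^3 + 3 + 1; = 31; G_1 = 31−1 = 30
step 1: 30 = 3^3 + 3; sub 4 for 3: 4^4 + 4; = 260; G_2 = 260−1 = 259
step 2: 259 = 4^4 + 3; sub 5 for 4: 5^5 + 3; = 3128; G_3 = 3128−1 = 3127
step 3: 3127 = 5^5 + 2; sub 6 for 5: 6^6 + 2; = 46658; G_4 = 46658−1 = 46657

43530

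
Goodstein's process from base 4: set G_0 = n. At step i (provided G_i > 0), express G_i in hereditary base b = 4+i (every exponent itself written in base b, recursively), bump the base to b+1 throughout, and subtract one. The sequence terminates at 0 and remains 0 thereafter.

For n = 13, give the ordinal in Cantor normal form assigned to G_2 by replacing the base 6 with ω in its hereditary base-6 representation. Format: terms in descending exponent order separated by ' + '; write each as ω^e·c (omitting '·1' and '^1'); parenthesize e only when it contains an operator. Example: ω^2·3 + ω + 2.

(0) 13|_4 = 3·4 + 1 ↦ 3·5 + 1|_5 = 16 ⇒ 15
(1) 15|_5 = 3·5 ↦ 3·6|_6 = 18 ⇒ 17
(2) 17|_6 = 2·6 + 5 ↦ 2·7 + 5|_7 = 19 ⇒ 18

ω·2 + 5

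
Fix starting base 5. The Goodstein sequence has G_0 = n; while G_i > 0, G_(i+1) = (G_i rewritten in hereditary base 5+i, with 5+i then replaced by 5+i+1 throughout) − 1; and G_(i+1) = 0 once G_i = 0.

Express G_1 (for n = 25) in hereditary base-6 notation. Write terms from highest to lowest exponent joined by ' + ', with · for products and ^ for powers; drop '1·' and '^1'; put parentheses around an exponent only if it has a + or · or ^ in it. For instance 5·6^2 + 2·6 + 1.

5·6 + 5

[0] 25 ≡ 5^2 (base 5). Lift 6: 36. −1: 35.
[1] 35 ≡ 5·6 + 5 (base 6). Lift 7: 40. −1: 39.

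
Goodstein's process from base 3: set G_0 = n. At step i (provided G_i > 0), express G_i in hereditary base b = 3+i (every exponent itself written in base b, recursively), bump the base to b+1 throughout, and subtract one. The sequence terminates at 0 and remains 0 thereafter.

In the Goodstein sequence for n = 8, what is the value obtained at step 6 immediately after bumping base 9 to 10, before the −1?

12

step 0: 8 = 2·3 + 2; sub 4 for 3: 2·4 + 2; = 10; G_1 = 10−1 = 9
step 1: 9 = 2·4 + 1; sub 5 for 4: 2·5 + 1; = 11; G_2 = 11−1 = 10
step 2: 10 = 2·5; sub 6 for 5: 2·6; = 12; G_3 = 12−1 = 11
step 3: 11 = 6 + 5; sub 7 for 6: 7 + 5; = 12; G_4 = 12−1 = 11
step 4: 11 = 7 + 4; sub 8 for 7: 8 + 4; = 12; G_5 = 12−1 = 11
step 5: 11 = 8 + 3; sub 9 for 8: 9 + 3; = 12; G_6 = 12−1 = 11
step 6: 11 = 9 + 2; sub 10 for 9: 10 + 2; = 12; G_7 = 12−1 = 11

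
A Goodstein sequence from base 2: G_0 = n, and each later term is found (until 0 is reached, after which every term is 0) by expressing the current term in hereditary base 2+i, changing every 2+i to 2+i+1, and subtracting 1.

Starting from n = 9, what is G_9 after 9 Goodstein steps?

9 —HB2→ 2^(2 + 1) + 1 —bump→ 3^(3 + 1) + 1 = 82 —(−1)→ 81
81 —HB3→ 3^(3 + 1) —bump→ 4^(4 + 1) = 1024 —(−1)→ 1023
1023 —HB4→ 3·4^4 + 3·4^3 + 3·4^2 + 3·4 + 3 —bump→ 3·5^5 + 3·5^3 + 3·5^2 + 3·5 + 3 = 9843 —(−1)→ 9842
9842 —HB5→ 3·5^5 + 3·5^3 + 3·5^2 + 3·5 + 2 —bump→ 3·6^6 + 3·6^3 + 3·6^2 + 3·6 + 2 = 140744 —(−1)→ 140743
140743 —HB6→ 3·6^6 + 3·6^3 + 3·6^2 + 3·6 + 1 —bump→ 3·7^7 + 3·7^3 + 3·7^2 + 3·7 + 1 = 2471827 —(−1)→ 2471826
2471826 —HB7→ 3·7^7 + 3·7^3 + 3·7^2 + 3·7 —bump→ 3·8^8 + 3·8^3 + 3·8^2 + 3·8 = 50333400 —(−1)→ 50333399
50333399 —HB8→ 3·8^8 + 3·8^3 + 3·8^2 + 2·8 + 7 —bump→ 3·9^9 + 3·9^3 + 3·9^2 + 2·9 + 7 = 1162263922 —(−1)→ 1162263921
1162263921 —HB9→ 3·9^9 + 3·9^3 + 3·9^2 + 2·9 + 6 —bump→ 3·10^10 + 3·10^3 + 3·10^2 + 2·10 + 6 = 30000003326 —(−1)→ 30000003325
30000003325 —HB10→ 3·10^10 + 3·10^3 + 3·10^2 + 2·10 + 5 —bump→ 3·11^11 + 3·11^3 + 3·11^2 + 2·11 + 5 = 855935016216 —(−1)→ 855935016215

855935016215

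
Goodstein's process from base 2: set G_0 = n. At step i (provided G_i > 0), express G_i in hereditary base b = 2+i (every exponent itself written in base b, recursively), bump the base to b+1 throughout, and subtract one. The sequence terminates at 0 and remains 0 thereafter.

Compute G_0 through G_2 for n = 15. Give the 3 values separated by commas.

(0) 15|_2 = 2^(2 + 1) + 2^2 + 2 + 1 ↦ 3^(3 + 1) + 3^3 + 3 + 1|_3 = 112 ⇒ 111
(1) 111|_3 = 3^(3 + 1) + 3^3 + 3 ↦ 4^(4 + 1) + 4^4 + 4|_4 = 1284 ⇒ 1283

15, 111, 1283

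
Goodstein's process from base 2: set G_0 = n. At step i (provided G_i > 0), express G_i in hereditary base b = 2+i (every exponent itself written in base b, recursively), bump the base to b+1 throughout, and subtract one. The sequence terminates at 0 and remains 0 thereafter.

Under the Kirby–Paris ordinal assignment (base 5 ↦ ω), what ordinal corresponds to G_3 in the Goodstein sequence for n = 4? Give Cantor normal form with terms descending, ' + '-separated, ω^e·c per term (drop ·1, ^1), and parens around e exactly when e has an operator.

ω^2·2 + ω·2

G_0 = 4. HB_2(4) = 2^2. Bump = 27. G_1 = 26.
G_1 = 26. HB_3(26) = 2·3^2 + 2·3 + 2. Bump = 42. G_2 = 41.
G_2 = 41. HB_4(41) = 2·4^2 + 2·4 + 1. Bump = 61. G_3 = 60.
G_3 = 60. HB_5(60) = 2·5^2 + 2·5. Bump = 84. G_4 = 83.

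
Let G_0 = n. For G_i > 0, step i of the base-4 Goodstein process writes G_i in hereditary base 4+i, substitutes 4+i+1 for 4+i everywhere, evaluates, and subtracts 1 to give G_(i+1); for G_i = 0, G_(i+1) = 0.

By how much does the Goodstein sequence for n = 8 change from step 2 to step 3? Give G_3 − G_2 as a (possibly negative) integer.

0

i=0: 8 = 2·4 (b=4); 4→5: 2·5 = 10; 10−1 = 9
i=1: 9 = 5 + 4 (b=5); 5→6: 6 + 4 = 10; 10−1 = 9
i=2: 9 = 6 + 3 (b=6); 6→7: 7 + 3 = 10; 10−1 = 9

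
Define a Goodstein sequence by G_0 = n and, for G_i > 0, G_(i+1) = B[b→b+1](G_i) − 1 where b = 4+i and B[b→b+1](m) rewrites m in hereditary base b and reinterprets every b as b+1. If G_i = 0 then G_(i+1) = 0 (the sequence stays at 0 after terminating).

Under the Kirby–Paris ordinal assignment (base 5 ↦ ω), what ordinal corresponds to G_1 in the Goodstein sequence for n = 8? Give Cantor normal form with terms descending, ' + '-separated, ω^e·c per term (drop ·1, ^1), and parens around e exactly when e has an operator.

G_0=8  [base 4] 2·4  →[4↦5]→  2·5 = 10  −1 ⇒ G_1=9
G_1=9  [base 5] 5 + 4  →[5↦6]→  6 + 4 = 10  −1 ⇒ G_2=9

ω + 4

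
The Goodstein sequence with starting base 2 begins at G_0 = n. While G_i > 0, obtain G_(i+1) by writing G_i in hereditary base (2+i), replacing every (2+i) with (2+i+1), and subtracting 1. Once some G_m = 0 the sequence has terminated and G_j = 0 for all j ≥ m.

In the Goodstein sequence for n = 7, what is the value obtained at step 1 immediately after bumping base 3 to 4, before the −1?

step 0: 7 = 2^2 + 2 + 1; sub 3 for 2: 3^3 + 3 + 1; = 31; G_1 = 31−1 = 30
step 1: 30 = 3^3 + 3; sub 4 for 3: 4^4 + 4; = 260; G_2 = 260−1 = 259

260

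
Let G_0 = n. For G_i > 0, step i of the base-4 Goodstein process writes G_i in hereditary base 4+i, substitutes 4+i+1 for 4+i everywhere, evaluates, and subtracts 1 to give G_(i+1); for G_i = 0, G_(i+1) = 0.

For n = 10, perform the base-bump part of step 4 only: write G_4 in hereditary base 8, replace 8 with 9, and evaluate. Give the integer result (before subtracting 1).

14

(0) 10|_4 = 2·4 + 2 ↦ 2·5 + 2|_5 = 12 ⇒ 11
(1) 11|_5 = 2·5 + 1 ↦ 2·6 + 1|_6 = 13 ⇒ 12
(2) 12|_6 = 2·6 ↦ 2·7|_7 = 14 ⇒ 13
(3) 13|_7 = 7 + 6 ↦ 8 + 6|_8 = 14 ⇒ 13
(4) 13|_8 = 8 + 5 ↦ 9 + 5|_9 = 14 ⇒ 13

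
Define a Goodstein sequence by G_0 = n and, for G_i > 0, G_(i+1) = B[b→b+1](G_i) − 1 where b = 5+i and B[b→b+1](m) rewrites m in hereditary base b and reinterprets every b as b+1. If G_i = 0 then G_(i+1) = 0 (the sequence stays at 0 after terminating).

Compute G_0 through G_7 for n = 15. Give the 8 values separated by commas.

i=0: 15 = 3·5 (b=5); 5→6: 3·6 = 18; 18−1 = 17
i=1: 17 = 2·6 + 5 (b=6); 6→7: 2·7 + 5 = 19; 19−1 = 18
i=2: 18 = 2·7 + 4 (b=7); 7→8: 2·8 + 4 = 20; 20−1 = 19
i=3: 19 = 2·8 + 3 (b=8); 8→9: 2·9 + 3 = 21; 21−1 = 20
i=4: 20 = 2·9 + 2 (b=9); 9→10: 2·10 + 2 = 22; 22−1 = 21
i=5: 21 = 2·10 + 1 (b=10); 10→11: 2·11 + 1 = 23; 23−1 = 22
i=6: 22 = 2·11 (b=11); 11→12: 2·12 = 24; 24−1 = 23

15, 17, 18, 19, 20, 21, 22, 23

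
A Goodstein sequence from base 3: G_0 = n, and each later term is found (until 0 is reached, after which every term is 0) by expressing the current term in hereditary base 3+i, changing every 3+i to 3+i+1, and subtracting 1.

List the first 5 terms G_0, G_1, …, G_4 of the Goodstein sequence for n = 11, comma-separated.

[0] 11 ≡ 3^2 + 2 (base 3). Lift 4: 18. −1: 17.
[1] 17 ≡ 4^2 + 1 (base 4). Lift 5: 26. −1: 25.
[2] 25 ≡ 5^2 (base 5). Lift 6: 36. −1: 35.
[3] 35 ≡ 5·6 + 5 (base 6). Lift 7: 40. −1: 39.

11, 17, 25, 35, 39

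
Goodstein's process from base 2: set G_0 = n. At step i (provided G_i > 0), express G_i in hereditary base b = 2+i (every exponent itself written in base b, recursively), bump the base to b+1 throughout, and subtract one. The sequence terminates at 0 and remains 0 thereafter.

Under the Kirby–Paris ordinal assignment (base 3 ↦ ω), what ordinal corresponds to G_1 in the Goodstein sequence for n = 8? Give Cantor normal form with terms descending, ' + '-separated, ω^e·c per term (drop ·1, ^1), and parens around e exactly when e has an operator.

i=0: 8 = 2^(2 + 1) (b=2); 2→3: 3^(3 + 1) = 81; 81−1 = 80
i=1: 80 = 2·3^3 + 2·3^2 + 2·3 + 2 (b=3); 3→4: 2·4^4 + 2·4^2 + 2·4 + 2 = 554; 554−1 = 553

ω^ω·2 + ω^2·2 + ω·2 + 2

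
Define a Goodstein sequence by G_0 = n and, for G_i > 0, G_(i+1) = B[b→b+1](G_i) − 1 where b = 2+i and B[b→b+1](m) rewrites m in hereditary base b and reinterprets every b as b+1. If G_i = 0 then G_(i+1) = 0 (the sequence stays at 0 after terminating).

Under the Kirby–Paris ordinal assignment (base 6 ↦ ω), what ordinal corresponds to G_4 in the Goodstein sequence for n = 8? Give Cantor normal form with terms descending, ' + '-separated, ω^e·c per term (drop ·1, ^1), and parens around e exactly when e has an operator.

8 —HB2→ 2^(2 + 1) —bump→ 3^(3 + 1) = 81 —(−1)→ 80
80 —HB3→ 2·3^3 + 2·3^2 + 2·3 + 2 —bump→ 2·4^4 + 2·4^2 + 2·4 + 2 = 554 —(−1)→ 553
553 —HB4→ 2·4^4 + 2·4^2 + 2·4 + 1 —bump→ 2·5^5 + 2·5^2 + 2·5 + 1 = 6311 —(−1)→ 6310
6310 —HB5→ 2·5^5 + 2·5^2 + 2·5 —bump→ 2·6^6 + 2·6^2 + 2·6 = 93396 —(−1)→ 93395

ω^ω·2 + ω^2·2 + ω + 5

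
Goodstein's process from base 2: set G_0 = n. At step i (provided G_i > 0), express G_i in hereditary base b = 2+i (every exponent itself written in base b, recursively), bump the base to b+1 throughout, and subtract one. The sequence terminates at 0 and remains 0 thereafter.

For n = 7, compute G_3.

(0) 7|_2 = 2^2 + 2 + 1 ↦ 3^3 + 3 + 1|_3 = 31 ⇒ 30
(1) 30|_3 = 3^3 + 3 ↦ 4^4 + 4|_4 = 260 ⇒ 259
(2) 259|_4 = 4^4 + 3 ↦ 5^5 + 3|_5 = 3128 ⇒ 3127
(3) 3127|_5 = 5^5 + 2 ↦ 6^6 + 2|_6 = 46658 ⇒ 46657

3127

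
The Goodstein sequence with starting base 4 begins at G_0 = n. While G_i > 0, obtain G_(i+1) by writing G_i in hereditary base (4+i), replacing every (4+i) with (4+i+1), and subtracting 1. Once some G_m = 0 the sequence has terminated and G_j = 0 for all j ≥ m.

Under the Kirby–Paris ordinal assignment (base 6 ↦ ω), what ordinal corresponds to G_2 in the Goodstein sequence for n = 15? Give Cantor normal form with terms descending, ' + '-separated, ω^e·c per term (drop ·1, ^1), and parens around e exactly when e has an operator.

G_0=15  [base 4] 3·4 + 3  →[4↦5]→  3·5 + 3 = 18  −1 ⇒ G_1=17
G_1=17  [base 5] 3·5 + 2  →[5↦6]→  3·6 + 2 = 20  −1 ⇒ G_2=19
G_2=19  [base 6] 3·6 + 1  →[6↦7]→  3·7 + 1 = 22  −1 ⇒ G_3=21

ω·3 + 1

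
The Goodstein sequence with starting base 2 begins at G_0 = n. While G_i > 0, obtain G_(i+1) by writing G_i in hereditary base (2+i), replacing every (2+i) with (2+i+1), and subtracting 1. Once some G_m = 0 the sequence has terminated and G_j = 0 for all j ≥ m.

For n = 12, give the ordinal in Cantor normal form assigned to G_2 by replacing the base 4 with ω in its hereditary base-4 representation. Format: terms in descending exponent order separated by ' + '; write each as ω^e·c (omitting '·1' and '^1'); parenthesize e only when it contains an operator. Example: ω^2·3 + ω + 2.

G_0=12  [base 2] 2^(2 + 1) + 2^2  →[2↦3]→  3^(3 + 1) + 3^3 = 108  −1 ⇒ G_1=107
G_1=107  [base 3] 3^(3 + 1) + 2·3^2 + 2·3 + 2  →[3↦4]→  4^(4 + 1) + 2·4^2 + 2·4 + 2 = 1066  −1 ⇒ G_2=1065
G_2=1065  [base 4] 4^(4 + 1) + 2·4^2 + 2·4 + 1  →[4↦5]→  5^(5 + 1) + 2·5^2 + 2·5 + 1 = 15686  −1 ⇒ G_3=15685

ω^(ω + 1) + ω^2·2 + ω·2 + 1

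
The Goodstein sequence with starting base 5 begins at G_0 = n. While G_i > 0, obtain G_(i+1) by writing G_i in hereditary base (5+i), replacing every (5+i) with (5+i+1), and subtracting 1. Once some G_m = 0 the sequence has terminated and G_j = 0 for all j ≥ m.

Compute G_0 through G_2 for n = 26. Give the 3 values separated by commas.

26, 36, 48

step 0: 26 = 5^2 + 1; sub 6 for 5: 6^2 + 1; = 37; G_1 = 37−1 = 36
step 1: 36 = 6^2; sub 7 for 6: 7^2; = 49; G_2 = 49−1 = 48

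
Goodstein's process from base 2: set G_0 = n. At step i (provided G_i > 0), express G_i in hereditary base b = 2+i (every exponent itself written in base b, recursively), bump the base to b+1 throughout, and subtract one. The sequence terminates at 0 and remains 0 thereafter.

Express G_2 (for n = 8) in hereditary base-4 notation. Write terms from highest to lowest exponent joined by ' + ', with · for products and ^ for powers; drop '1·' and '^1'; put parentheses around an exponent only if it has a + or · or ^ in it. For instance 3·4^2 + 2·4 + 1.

2·4^4 + 2·4^2 + 2·4 + 1

8 —HB2→ 2^(2 + 1) —bump→ 3^(3 + 1) = 81 —(−1)→ 80
80 —HB3→ 2·3^3 + 2·3^2 + 2·3 + 2 —bump→ 2·4^4 + 2·4^2 + 2·4 + 2 = 554 —(−1)→ 553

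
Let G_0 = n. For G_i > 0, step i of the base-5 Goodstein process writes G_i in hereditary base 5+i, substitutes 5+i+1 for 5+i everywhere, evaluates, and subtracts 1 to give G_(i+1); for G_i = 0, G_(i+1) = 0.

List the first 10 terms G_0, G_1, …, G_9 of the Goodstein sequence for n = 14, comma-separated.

G_0=14  [base 5] 2·5 + 4  →[5↦6]→  2·6 + 4 = 16  −1 ⇒ G_1=15
G_1=15  [base 6] 2·6 + 3  →[6↦7]→  2·7 + 3 = 17  −1 ⇒ G_2=16
G_2=16  [base 7] 2·7 + 2  →[7↦8]→  2·8 + 2 = 18  −1 ⇒ G_3=17
G_3=17  [base 8] 2·8 + 1  →[8↦9]→  2·9 + 1 = 19  −1 ⇒ G_4=18
G_4=18  [base 9] 2·9  →[9↦10]→  2·10 = 20  −1 ⇒ G_5=19
G_5=19  [base 10] 10 + 9  →[10↦11]→  11 + 9 = 20  −1 ⇒ G_6=19
G_6=19  [base 11] 11 + 8  →[11↦12]→  12 + 8 = 20  −1 ⇒ G_7=19
G_7=19  [base 12] 12 + 7  →[12↦13]→  13 + 7 = 20  −1 ⇒ G_8=19
G_8=19  [base 13] 13 + 6  →[13↦14]→  14 + 6 = 20  −1 ⇒ G_9=19

14, 15, 16, 17, 18, 19, 19, 19, 19, 19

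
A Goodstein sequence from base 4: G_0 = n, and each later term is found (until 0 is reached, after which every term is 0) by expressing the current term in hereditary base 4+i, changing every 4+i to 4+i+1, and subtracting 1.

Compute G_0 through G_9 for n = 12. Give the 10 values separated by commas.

G_0=12  [base 4] 3·4  →[4↦5]→  3·5 = 15  −1 ⇒ G_1=14
G_1=14  [base 5] 2·5 + 4  →[5↦6]→  2·6 + 4 = 16  −1 ⇒ G_2=15
G_2=15  [base 6] 2·6 + 3  →[6↦7]→  2·7 + 3 = 17  −1 ⇒ G_3=16
G_3=16  [base 7] 2·7 + 2  →[7↦8]→  2·8 + 2 = 18  −1 ⇒ G_4=17
G_4=17  [base 8] 2·8 + 1  →[8↦9]→  2·9 + 1 = 19  −1 ⇒ G_5=18
G_5=18  [base 9] 2·9  →[9↦10]→  2·10 = 20  −1 ⇒ G_6=19
G_6=19  [base 10] 10 + 9  →[10↦11]→  11 + 9 = 20  −1 ⇒ G_7=19
G_7=19  [base 11] 11 + 8  →[11↦12]→  12 + 8 = 20  −1 ⇒ G_8=19
G_8=19  [base 12] 12 + 7  →[12↦13]→  13 + 7 = 20  −1 ⇒ G_9=19

12, 14, 15, 16, 17, 18, 19, 19, 19, 19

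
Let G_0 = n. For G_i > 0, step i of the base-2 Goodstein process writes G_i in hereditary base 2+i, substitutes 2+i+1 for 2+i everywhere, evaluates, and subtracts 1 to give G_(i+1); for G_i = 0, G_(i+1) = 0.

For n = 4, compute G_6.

step 0: 4 = 2^2; sub 3 for 2: 3^3; = 27; G_1 = 27−1 = 26
step 1: 26 = 2·3^2 + 2·3 + 2; sub 4 for 3: 2·4^2 + 2·4 + 2; = 42; G_2 = 42−1 = 41
step 2: 41 = 2·4^2 + 2·4 + 1; sub 5 for 4: 2·5^2 + 2·5 + 1; = 61; G_3 = 61−1 = 60
step 3: 60 = 2·5^2 + 2·5; sub 6 for 5: 2·6^2 + 2·6; = 84; G_4 = 84−1 = 83
step 4: 83 = 2·6^2 + 6 + 5; sub 7 for 6: 2·7^2 + 7 + 5; = 110; G_5 = 110−1 = 109
step 5: 109 = 2·7^2 + 7 + 4; sub 8 for 7: 2·8^2 + 8 + 4; = 140; G_6 = 140−1 = 139
step 6: 139 = 2·8^2 + 8 + 3; sub 9 for 8: 2·9^2 + 9 + 3; = 174; G_7 = 174−1 = 173

139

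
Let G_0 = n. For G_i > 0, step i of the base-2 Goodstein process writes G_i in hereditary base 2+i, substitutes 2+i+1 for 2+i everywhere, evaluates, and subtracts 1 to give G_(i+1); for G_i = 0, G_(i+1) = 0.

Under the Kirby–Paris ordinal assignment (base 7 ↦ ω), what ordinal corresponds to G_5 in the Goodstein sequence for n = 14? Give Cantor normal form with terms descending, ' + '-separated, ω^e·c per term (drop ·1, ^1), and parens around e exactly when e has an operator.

i=0: 14 = 2^(2 + 1) + 2^2 + 2 (b=2); 2→3: 3^(3 + 1) + 3^3 + 3 = 111; 111−1 = 110
i=1: 110 = 3^(3 + 1) + 3^3 + 2 (b=3); 3→4: 4^(4 + 1) + 4^4 + 2 = 1282; 1282−1 = 1281
i=2: 1281 = 4^(4 + 1) + 4^4 + 1 (b=4); 4→5: 5^(5 + 1) + 5^5 + 1 = 18751; 18751−1 = 18750
i=3: 18750 = 5^(5 + 1) + 5^5 (b=5); 5→6: 6^(6 + 1) + 6^6 = 326592; 326592−1 = 326591
i=4: 326591 = 6^(6 + 1) + 5·6^5 + 5·6^4 + 5·6^3 + 5·6^2 + 5·6 + 5 (b=6); 6→7: 7^(7 + 1) + 5·7^5 + 5·7^4 + 5·7^3 + 5·7^2 + 5·7 + 5 = 5862841; 5862841−1 = 5862840
i=5: 5862840 = 7^(7 + 1) + 5·7^5 + 5·7^4 + 5·7^3 + 5·7^2 + 5·7 + 4 (b=7); 7→8: 8^(8 + 1) + 5·8^5 + 5·8^4 + 5·8^3 + 5·8^2 + 5·8 + 4 = 134404972; 134404972−1 = 134404971

ω^(ω + 1) + ω^5·5 + ω^4·5 + ω^3·5 + ω^2·5 + ω·5 + 4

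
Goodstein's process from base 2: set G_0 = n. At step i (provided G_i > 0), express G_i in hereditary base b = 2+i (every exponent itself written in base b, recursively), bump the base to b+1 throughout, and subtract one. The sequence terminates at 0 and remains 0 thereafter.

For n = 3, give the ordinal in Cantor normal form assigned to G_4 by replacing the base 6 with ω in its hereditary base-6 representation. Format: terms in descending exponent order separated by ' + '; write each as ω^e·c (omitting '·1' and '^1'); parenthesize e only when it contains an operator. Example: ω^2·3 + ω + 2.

3 —HB2→ 2 + 1 —bump→ 3 + 1 = 4 —(−1)→ 3
3 —HB3→ 3 —bump→ 4 = 4 —(−1)→ 3
3 —HB4→ 3 —bump→ 3 = 3 —(−1)→ 2
2 —HB5→ 2 —bump→ 2 = 2 —(−1)→ 1
1 —HB6→ 1 —bump→ 1 = 1 —(−1)→ 0

1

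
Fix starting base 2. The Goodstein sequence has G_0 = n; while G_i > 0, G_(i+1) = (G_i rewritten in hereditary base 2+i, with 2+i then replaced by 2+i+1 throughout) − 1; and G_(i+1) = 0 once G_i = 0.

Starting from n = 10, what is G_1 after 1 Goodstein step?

G_0=10  [base 2] 2^(2 + 1) + 2  →[2↦3]→  3^(3 + 1) + 3 = 84  −1 ⇒ G_1=83
G_1=83  [base 3] 3^(3 + 1) + 2  →[3↦4]→  4^(4 + 1) + 2 = 1026  −1 ⇒ G_2=1025

83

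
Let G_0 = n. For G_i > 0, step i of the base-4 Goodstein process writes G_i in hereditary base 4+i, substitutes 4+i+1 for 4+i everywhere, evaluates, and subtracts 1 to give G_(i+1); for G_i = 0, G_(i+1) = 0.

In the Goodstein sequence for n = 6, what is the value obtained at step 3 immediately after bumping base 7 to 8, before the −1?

base 4: 6 = 4 + 2; at 5: 5 + 2 = 7; next = 6
base 5: 6 = 5 + 1; at 6: 6 + 1 = 7; next = 6
base 6: 6 = 6; at 7: 7 = 7; next = 6
base 7: 6 = 6; at 8: 6 = 6; next = 5

6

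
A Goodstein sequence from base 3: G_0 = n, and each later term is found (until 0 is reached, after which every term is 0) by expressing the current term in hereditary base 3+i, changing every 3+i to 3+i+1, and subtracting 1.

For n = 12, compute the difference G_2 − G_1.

G_0=12  [base 3] 3^2 + 3  →[3↦4]→  4^2 + 4 = 20  −1 ⇒ G_1=19
G_1=19  [base 4] 4^2 + 3  →[4↦5]→  5^2 + 3 = 28  −1 ⇒ G_2=27

8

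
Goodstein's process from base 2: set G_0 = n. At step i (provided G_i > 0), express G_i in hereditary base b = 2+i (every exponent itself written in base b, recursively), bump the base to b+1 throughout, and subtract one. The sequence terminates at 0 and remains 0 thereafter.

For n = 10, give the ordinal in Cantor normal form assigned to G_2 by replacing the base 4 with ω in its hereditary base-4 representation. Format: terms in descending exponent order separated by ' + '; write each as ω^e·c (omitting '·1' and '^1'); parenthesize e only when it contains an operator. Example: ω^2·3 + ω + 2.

ω^(ω + 1) + 1

(0) 10|_2 = 2^(2 + 1) + 2 ↦ 3^(3 + 1) + 3|_3 = 84 ⇒ 83
(1) 83|_3 = 3^(3 + 1) + 2 ↦ 4^(4 + 1) + 2|_4 = 1026 ⇒ 1025
(2) 1025|_4 = 4^(4 + 1) + 1 ↦ 5^(5 + 1) + 1|_5 = 15626 ⇒ 15625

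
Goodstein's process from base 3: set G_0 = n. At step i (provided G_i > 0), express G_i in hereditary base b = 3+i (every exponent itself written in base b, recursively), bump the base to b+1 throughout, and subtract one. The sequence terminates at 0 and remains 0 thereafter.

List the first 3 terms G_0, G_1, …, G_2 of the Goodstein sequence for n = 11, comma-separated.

11, 17, 25

base 3: 11 = 3^2 + 2; at 4: 4^2 + 2 = 18; next = 17
base 4: 17 = 4^2 + 1; at 5: 5^2 + 1 = 26; next = 25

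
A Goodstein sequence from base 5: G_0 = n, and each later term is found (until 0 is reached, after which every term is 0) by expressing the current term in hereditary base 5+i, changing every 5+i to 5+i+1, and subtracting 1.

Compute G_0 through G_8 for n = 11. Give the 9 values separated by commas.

G_0 = 11. HB_5(11) = 2·5 + 1. Bump = 13. G_1 = 12.
G_1 = 12. HB_6(12) = 2·6. Bump = 14. G_2 = 13.
G_2 = 13. HB_7(13) = 7 + 6. Bump = 14. G_3 = 13.
G_3 = 13. HB_8(13) = 8 + 5. Bump = 14. G_4 = 13.
G_4 = 13. HB_9(13) = 9 + 4. Bump = 14. G_5 = 13.
G_5 = 13. HB_10(13) = 10 + 3. Bump = 14. G_6 = 13.
G_6 = 13. HB_11(13) = 11 + 2. Bump = 14. G_7 = 13.
G_7 = 13. HB_12(13) = 12 + 1. Bump = 14. G_8 = 13.

11, 12, 13, 13, 13, 13, 13, 13, 13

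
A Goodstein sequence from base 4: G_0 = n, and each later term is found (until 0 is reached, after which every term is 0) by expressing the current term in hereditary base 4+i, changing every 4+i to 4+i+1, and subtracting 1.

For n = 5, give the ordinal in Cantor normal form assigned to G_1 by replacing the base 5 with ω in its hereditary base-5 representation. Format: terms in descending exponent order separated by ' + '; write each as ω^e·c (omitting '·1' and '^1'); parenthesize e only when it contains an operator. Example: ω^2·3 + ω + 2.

ω

step 0: 5 = 4 + 1; sub 5 for 4: 5 + 1; = 6; G_1 = 6−1 = 5
step 1: 5 = 5; sub 6 for 5: 6; = 6; G_2 = 6−1 = 5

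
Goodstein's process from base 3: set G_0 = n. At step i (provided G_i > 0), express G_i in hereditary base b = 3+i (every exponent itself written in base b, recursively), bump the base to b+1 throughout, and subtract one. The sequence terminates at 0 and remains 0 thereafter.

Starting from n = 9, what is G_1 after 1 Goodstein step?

15

base 3: 9 = 3^2; at 4: 4^2 = 16; next = 15
base 4: 15 = 3·4 + 3; at 5: 3·5 + 3 = 18; next = 17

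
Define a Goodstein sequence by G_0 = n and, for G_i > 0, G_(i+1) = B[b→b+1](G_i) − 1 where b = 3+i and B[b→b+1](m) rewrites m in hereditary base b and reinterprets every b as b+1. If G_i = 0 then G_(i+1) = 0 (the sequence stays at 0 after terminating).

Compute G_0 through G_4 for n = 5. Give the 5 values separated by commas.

5, 5, 5, 5, 4

i=0: 5 = 3 + 2 (b=3); 3→4: 4 + 2 = 6; 6−1 = 5
i=1: 5 = 4 + 1 (b=4); 4→5: 5 + 1 = 6; 6−1 = 5
i=2: 5 = 5 (b=5); 5→6: 6 = 6; 6−1 = 5
i=3: 5 = 5 (b=6); 6→7: 5 = 5; 5−1 = 4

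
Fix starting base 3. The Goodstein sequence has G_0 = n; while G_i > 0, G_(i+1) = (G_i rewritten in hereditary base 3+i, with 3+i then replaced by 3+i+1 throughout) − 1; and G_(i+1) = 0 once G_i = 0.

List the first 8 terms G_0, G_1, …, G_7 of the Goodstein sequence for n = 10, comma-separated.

10, 16, 24, 27, 30, 33, 36, 39

10 —HB3→ 3^2 + 1 —bump→ 4^2 + 1 = 17 —(−1)→ 16
16 —HB4→ 4^2 —bump→ 5^2 = 25 —(−1)→ 24
24 —HB5→ 4·5 + 4 —bump→ 4·6 + 4 = 28 —(−1)→ 27
27 —HB6→ 4·6 + 3 —bump→ 4·7 + 3 = 31 —(−1)→ 30
30 —HB7→ 4·7 + 2 —bump→ 4·8 + 2 = 34 —(−1)→ 33
33 —HB8→ 4·8 + 1 —bump→ 4·9 + 1 = 37 —(−1)→ 36
36 —HB9→ 4·9 —bump→ 4·10 = 40 —(−1)→ 39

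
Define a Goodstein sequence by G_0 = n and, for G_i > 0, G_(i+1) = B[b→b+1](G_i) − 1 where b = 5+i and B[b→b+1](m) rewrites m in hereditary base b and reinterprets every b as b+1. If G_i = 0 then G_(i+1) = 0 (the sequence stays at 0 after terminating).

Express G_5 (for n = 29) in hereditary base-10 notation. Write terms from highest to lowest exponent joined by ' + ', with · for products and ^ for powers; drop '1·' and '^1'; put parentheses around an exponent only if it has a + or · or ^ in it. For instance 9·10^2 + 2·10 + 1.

9·10 + 9

G_0=29  [base 5] 5^2 + 4  →[5↦6]→  6^2 + 4 = 40  −1 ⇒ G_1=39
G_1=39  [base 6] 6^2 + 3  →[6↦7]→  7^2 + 3 = 52  −1 ⇒ G_2=51
G_2=51  [base 7] 7^2 + 2  →[7↦8]→  8^2 + 2 = 66  −1 ⇒ G_3=65
G_3=65  [base 8] 8^2 + 1  →[8↦9]→  9^2 + 1 = 82  −1 ⇒ G_4=81
G_4=81  [base 9] 9^2  →[9↦10]→  10^2 = 100  −1 ⇒ G_5=99
G_5=99  [base 10] 9·10 + 9  →[10↦11]→  9·11 + 9 = 108  −1 ⇒ G_6=107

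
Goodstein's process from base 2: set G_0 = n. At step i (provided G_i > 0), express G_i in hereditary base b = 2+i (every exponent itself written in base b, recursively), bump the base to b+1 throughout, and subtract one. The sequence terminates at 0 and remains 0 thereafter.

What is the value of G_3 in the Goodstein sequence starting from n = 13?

13 —HB2→ 2^(2 + 1) + 2^2 + 1 —bump→ 3^(3 + 1) + 3^3 + 1 = 109 —(−1)→ 108
108 —HB3→ 3^(3 + 1) + 3^3 —bump→ 4^(4 + 1) + 4^4 = 1280 —(−1)→ 1279
1279 —HB4→ 4^(4 + 1) + 3·4^3 + 3·4^2 + 3·4 + 3 —bump→ 5^(5 + 1) + 3·5^3 + 3·5^2 + 3·5 + 3 = 16093 —(−1)→ 16092
16092 —HB5→ 5^(5 + 1) + 3·5^3 + 3·5^2 + 3·5 + 2 —bump→ 6^(6 + 1) + 3·6^3 + 3·6^2 + 3·6 + 2 = 280712 —(−1)→ 280711

16092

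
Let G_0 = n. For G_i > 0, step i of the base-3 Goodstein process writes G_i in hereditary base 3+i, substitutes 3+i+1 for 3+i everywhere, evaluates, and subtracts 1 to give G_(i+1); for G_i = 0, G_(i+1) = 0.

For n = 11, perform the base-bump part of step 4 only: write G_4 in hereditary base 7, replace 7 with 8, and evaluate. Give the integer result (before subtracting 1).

G_0=11  [base 3] 3^2 + 2  →[3↦4]→  4^2 + 2 = 18  −1 ⇒ G_1=17
G_1=17  [base 4] 4^2 + 1  →[4↦5]→  5^2 + 1 = 26  −1 ⇒ G_2=25
G_2=25  [base 5] 5^2  →[5↦6]→  6^2 = 36  −1 ⇒ G_3=35
G_3=35  [base 6] 5·6 + 5  →[6↦7]→  5·7 + 5 = 40  −1 ⇒ G_4=39
G_4=39  [base 7] 5·7 + 4  →[7↦8]→  5·8 + 4 = 44  −1 ⇒ G_5=43

44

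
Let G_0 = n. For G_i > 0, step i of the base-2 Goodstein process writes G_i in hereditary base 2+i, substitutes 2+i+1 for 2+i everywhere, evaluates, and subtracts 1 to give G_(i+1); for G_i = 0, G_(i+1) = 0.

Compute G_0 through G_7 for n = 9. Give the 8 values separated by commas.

base 2: 9 = 2^(2 + 1) + 1; at 3: 3^(3 + 1) + 1 = 82; next = 81
base 3: 81 = 3^(3 + 1); at 4: 4^(4 + 1) = 1024; next = 1023
base 4: 1023 = 3·4^4 + 3·4^3 + 3·4^2 + 3·4 + 3; at 5: 3·5^5 + 3·5^3 + 3·5^2 + 3·5 + 3 = 9843; next = 9842
base 5: 9842 = 3·5^5 + 3·5^3 + 3·5^2 + 3·5 + 2; at 6: 3·6^6 + 3·6^3 + 3·6^2 + 3·6 + 2 = 140744; next = 140743
base 6: 140743 = 3·6^6 + 3·6^3 + 3·6^2 + 3·6 + 1; at 7: 3·7^7 + 3·7^3 + 3·7^2 + 3·7 + 1 = 2471827; next = 2471826
base 7: 2471826 = 3·7^7 + 3·7^3 + 3·7^2 + 3·7; at 8: 3·8^8 + 3·8^3 + 3·8^2 + 3·8 = 50333400; next = 50333399
base 8: 50333399 = 3·8^8 + 3·8^3 + 3·8^2 + 2·8 + 7; at 9: 3·9^9 + 3·9^3 + 3·9^2 + 2·9 + 7 = 1162263922; next = 1162263921

9, 81, 1023, 9842, 140743, 2471826, 50333399, 1162263921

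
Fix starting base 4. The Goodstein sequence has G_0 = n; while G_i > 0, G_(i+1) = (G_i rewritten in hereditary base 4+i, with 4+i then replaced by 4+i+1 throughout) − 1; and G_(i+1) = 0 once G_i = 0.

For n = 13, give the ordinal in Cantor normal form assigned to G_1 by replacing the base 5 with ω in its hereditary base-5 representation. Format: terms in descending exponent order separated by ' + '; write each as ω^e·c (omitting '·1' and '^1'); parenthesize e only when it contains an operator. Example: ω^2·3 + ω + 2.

i=0: 13 = 3·4 + 1 (b=4); 4→5: 3·5 + 1 = 16; 16−1 = 15
i=1: 15 = 3·5 (b=5); 5→6: 3·6 = 18; 18−1 = 17

ω·3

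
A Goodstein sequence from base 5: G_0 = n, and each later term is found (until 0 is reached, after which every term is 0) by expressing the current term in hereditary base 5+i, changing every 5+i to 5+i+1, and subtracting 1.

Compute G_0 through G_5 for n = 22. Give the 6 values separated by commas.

22 —HB5→ 4·5 + 2 —bump→ 4·6 + 2 = 26 —(−1)→ 25
25 —HB6→ 4·6 + 1 —bump→ 4·7 + 1 = 29 —(−1)→ 28
28 —HB7→ 4·7 —bump→ 4·8 = 32 —(−1)→ 31
31 —HB8→ 3·8 + 7 —bump→ 3·9 + 7 = 34 —(−1)→ 33
33 —HB9→ 3·9 + 6 —bump→ 3·10 + 6 = 36 —(−1)→ 35

22, 25, 28, 31, 33, 35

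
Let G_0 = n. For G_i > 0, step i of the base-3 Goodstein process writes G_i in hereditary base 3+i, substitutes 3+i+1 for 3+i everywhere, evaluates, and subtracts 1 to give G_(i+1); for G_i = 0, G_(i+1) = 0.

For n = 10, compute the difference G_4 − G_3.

3

i=0: 10 = 3^2 + 1 (b=3); 3→4: 4^2 + 1 = 17; 17−1 = 16
i=1: 16 = 4^2 (b=4); 4→5: 5^2 = 25; 25−1 = 24
i=2: 24 = 4·5 + 4 (b=5); 5→6: 4·6 + 4 = 28; 28−1 = 27
i=3: 27 = 4·6 + 3 (b=6); 6→7: 4·7 + 3 = 31; 31−1 = 30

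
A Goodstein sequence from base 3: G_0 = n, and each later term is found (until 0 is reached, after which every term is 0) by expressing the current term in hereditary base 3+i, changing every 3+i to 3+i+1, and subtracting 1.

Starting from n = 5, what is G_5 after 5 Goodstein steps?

G_0 = 5. HB_3(5) = 3 + 2. Bump = 6. G_1 = 5.
G_1 = 5. HB_4(5) = 4 + 1. Bump = 6. G_2 = 5.
G_2 = 5. HB_5(5) = 5. Bump = 6. G_3 = 5.
G_3 = 5. HB_6(5) = 5. Bump = 5. G_4 = 4.
G_4 = 4. HB_7(4) = 4. Bump = 4. G_5 = 3.
G_5 = 3. HB_8(3) = 3. Bump = 3. G_6 = 2.

3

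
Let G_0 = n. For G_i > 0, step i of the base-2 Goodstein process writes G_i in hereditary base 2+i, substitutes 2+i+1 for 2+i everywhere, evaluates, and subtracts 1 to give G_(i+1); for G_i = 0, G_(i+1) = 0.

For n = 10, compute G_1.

83

(0) 10|_2 = 2^(2 + 1) + 2 ↦ 3^(3 + 1) + 3|_3 = 84 ⇒ 83
(1) 83|_3 = 3^(3 + 1) + 2 ↦ 4^(4 + 1) + 2|_4 = 1026 ⇒ 1025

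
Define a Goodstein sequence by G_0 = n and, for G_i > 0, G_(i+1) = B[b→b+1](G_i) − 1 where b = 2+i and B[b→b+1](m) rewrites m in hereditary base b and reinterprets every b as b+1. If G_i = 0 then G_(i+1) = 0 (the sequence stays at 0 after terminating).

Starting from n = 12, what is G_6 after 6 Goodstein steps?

G_0 = 12. HB_2(12) = 2^(2 + 1) + 2^2. Bump = 108. G_1 = 107.
G_1 = 107. HB_3(107) = 3^(3 + 1) + 2·3^2 + 2·3 + 2. Bump = 1066. G_2 = 1065.
G_2 = 1065. HB_4(1065) = 4^(4 + 1) + 2·4^2 + 2·4 + 1. Bump = 15686. G_3 = 15685.
G_3 = 15685. HB_5(15685) = 5^(5 + 1) + 2·5^2 + 2·5. Bump = 280020. G_4 = 280019.
G_4 = 280019. HB_6(280019) = 6^(6 + 1) + 2·6^2 + 6 + 5. Bump = 5764911. G_5 = 5764910.
G_5 = 5764910. HB_7(5764910) = 7^(7 + 1) + 2·7^2 + 7 + 4. Bump = 134217868. G_6 = 134217867.

134217867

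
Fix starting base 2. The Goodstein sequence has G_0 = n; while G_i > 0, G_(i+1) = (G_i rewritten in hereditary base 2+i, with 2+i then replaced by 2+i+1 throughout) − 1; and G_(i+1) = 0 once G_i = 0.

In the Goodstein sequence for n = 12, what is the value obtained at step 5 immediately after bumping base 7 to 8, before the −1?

i=0: 12 = 2^(2 + 1) + 2^2 (b=2); 2→3: 3^(3 + 1) + 3^3 = 108; 108−1 = 107
i=1: 107 = 3^(3 + 1) + 2·3^2 + 2·3 + 2 (b=3); 3→4: 4^(4 + 1) + 2·4^2 + 2·4 + 2 = 1066; 1066−1 = 1065
i=2: 1065 = 4^(4 + 1) + 2·4^2 + 2·4 + 1 (b=4); 4→5: 5^(5 + 1) + 2·5^2 + 2·5 + 1 = 15686; 15686−1 = 15685
i=3: 15685 = 5^(5 + 1) + 2·5^2 + 2·5 (b=5); 5→6: 6^(6 + 1) + 2·6^2 + 2·6 = 280020; 280020−1 = 280019
i=4: 280019 = 6^(6 + 1) + 2·6^2 + 6 + 5 (b=6); 6→7: 7^(7 + 1) + 2·7^2 + 7 + 5 = 5764911; 5764911−1 = 5764910
i=5: 5764910 = 7^(7 + 1) + 2·7^2 + 7 + 4 (b=7); 7→8: 8^(8 + 1) + 2·8^2 + 8 + 4 = 134217868; 134217868−1 = 134217867

134217868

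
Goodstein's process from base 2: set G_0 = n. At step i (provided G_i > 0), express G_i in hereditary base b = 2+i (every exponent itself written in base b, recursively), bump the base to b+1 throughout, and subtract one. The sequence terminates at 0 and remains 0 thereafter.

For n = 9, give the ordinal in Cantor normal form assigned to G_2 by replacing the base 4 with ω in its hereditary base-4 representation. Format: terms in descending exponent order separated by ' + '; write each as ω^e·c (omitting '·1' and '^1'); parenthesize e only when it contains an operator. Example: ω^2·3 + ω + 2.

ω^ω·3 + ω^3·3 + ω^2·3 + ω·3 + 3

i=0: 9 = 2^(2 + 1) + 1 (b=2); 2→3: 3^(3 + 1) + 1 = 82; 82−1 = 81
i=1: 81 = 3^(3 + 1) (b=3); 3→4: 4^(4 + 1) = 1024; 1024−1 = 1023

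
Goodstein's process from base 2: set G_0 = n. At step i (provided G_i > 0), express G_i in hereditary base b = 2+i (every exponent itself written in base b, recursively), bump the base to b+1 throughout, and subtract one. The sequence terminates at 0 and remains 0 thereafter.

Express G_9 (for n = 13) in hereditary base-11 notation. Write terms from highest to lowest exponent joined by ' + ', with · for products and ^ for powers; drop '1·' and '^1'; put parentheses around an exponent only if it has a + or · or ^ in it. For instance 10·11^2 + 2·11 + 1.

11^(11 + 1) + 3·11^3 + 3·11^2 + 2·11 + 4

[0] 13 ≡ 2^(2 + 1) + 2^2 + 1 (base 2). Lift 3: 109. −1: 108.
[1] 108 ≡ 3^(3 + 1) + 3^3 (base 3). Lift 4: 1280. −1: 1279.
[2] 1279 ≡ 4^(4 + 1) + 3·4^3 + 3·4^2 + 3·4 + 3 (base 4). Lift 5: 16093. −1: 16092.
[3] 16092 ≡ 5^(5 + 1) + 3·5^3 + 3·5^2 + 3·5 + 2 (base 5). Lift 6: 280712. −1: 280711.
[4] 280711 ≡ 6^(6 + 1) + 3·6^3 + 3·6^2 + 3·6 + 1 (base 6). Lift 7: 5765999. −1: 5765998.
[5] 5765998 ≡ 7^(7 + 1) + 3·7^3 + 3·7^2 + 3·7 (base 7). Lift 8: 134219480. −1: 134219479.
[6] 134219479 ≡ 8^(8 + 1) + 3·8^3 + 3·8^2 + 2·8 + 7 (base 8). Lift 9: 3486786856. −1: 3486786855.
[7] 3486786855 ≡ 9^(9 + 1) + 3·9^3 + 3·9^2 + 2·9 + 6 (base 9). Lift 10: 100000003326. −1: 100000003325.
[8] 100000003325 ≡ 10^(10 + 1) + 3·10^3 + 3·10^2 + 2·10 + 5 (base 10). Lift 11: 3138428381104. −1: 3138428381103.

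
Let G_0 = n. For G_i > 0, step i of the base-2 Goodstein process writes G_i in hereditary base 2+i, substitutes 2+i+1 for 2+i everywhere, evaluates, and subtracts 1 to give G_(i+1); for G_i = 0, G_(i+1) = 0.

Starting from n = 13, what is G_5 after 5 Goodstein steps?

i=0: 13 = 2^(2 + 1) + 2^2 + 1 (b=2); 2→3: 3^(3 + 1) + 3^3 + 1 = 109; 109−1 = 108
i=1: 108 = 3^(3 + 1) + 3^3 (b=3); 3→4: 4^(4 + 1) + 4^4 = 1280; 1280−1 = 1279
i=2: 1279 = 4^(4 + 1) + 3·4^3 + 3·4^2 + 3·4 + 3 (b=4); 4→5: 5^(5 + 1) + 3·5^3 + 3·5^2 + 3·5 + 3 = 16093; 16093−1 = 16092
i=3: 16092 = 5^(5 + 1) + 3·5^3 + 3·5^2 + 3·5 + 2 (b=5); 5→6: 6^(6 + 1) + 3·6^3 + 3·6^2 + 3·6 + 2 = 280712; 280712−1 = 280711
i=4: 280711 = 6^(6 + 1) + 3·6^3 + 3·6^2 + 3·6 + 1 (b=6); 6→7: 7^(7 + 1) + 3·7^3 + 3·7^2 + 3·7 + 1 = 5765999; 5765999−1 = 5765998

5765998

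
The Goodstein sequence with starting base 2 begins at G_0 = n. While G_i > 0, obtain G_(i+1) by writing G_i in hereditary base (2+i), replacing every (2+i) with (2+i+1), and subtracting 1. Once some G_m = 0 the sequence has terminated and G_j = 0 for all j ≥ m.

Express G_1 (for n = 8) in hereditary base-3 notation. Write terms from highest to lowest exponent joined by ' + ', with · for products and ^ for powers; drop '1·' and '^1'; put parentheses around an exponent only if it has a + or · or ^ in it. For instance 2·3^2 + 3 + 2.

(0) 8|_2 = 2^(2 + 1) ↦ 3^(3 + 1)|_3 = 81 ⇒ 80
(1) 80|_3 = 2·3^3 + 2·3^2 + 2·3 + 2 ↦ 2·4^4 + 2·4^2 + 2·4 + 2|_4 = 554 ⇒ 553

2·3^3 + 2·3^2 + 2·3 + 2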